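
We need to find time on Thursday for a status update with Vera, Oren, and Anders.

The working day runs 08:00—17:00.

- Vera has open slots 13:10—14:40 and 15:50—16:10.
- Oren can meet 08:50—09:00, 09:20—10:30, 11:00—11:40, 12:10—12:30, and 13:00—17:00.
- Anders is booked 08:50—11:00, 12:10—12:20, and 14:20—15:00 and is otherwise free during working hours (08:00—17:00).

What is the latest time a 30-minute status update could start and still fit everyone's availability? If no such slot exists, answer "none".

13:50

Anders free within 08:00–17:00: 08:00–08:50, 11:00–12:10, 12:20–14:20, 15:00–17:00.
Vera ∩ Oren: 13:10–14:40, 15:50–16:10.
Vera ∩ Oren ∩ Anders: 13:10–14:20, 15:50–16:10.
Windows ≥ 30 min: 13:10–14:20.
Latest start in the last window 13:10–14:20 is 14:20 − 30 min = 13:50.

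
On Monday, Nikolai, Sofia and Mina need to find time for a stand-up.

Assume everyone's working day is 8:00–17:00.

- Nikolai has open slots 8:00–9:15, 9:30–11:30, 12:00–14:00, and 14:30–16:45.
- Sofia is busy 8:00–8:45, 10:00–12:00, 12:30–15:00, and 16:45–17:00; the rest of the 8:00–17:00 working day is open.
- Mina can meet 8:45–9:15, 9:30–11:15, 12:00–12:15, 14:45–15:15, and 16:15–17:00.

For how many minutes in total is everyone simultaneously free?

120 minutes

Sofia free within 08:00–17:00: 08:45–10:00, 12:00–12:30, 15:00–16:45.
Nikolai ∩ Sofia: 08:45–09:15, 09:30–10:00, 12:00–12:30, 15:00–16:45.
Nikolai ∩ Sofia ∩ Mina: 08:45–09:15, 09:30–10:00, 12:00–12:15, 15:00–15:15, 16:15–16:45.
Total common minutes: 30 + 30 + 15 + 15 + 30 = 120.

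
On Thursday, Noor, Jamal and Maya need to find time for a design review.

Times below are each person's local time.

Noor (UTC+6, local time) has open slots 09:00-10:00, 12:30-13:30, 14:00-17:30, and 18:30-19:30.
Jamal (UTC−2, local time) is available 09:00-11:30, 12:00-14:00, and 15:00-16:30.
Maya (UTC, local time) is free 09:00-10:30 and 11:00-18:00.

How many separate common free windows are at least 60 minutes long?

Noor → UTC: 03:00–04:00, 06:30–07:30, 08:00–11:30, 12:30–13:30.
Jamal → UTC: 11:00–13:30, 14:00–16:00, 17:00–18:30.
Maya → UTC: 09:00–10:30, 11:00–18:00.
Noor ∩ Jamal: 11:00–11:30, 12:30–13:30.
Noor ∩ Jamal ∩ Maya: 11:00–11:30, 12:30–13:30.
Windows ≥ 60 min: 12:30–13:30.
That's 1 window.

1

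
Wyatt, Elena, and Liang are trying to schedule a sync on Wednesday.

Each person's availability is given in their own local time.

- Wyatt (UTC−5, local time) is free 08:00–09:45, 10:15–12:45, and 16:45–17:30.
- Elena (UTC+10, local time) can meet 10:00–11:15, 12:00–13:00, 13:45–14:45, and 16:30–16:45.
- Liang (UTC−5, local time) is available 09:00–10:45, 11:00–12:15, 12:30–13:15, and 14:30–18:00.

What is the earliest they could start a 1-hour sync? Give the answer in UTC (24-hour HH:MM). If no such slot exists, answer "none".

Wyatt → UTC: 13:00–14:45, 15:15–17:45, 21:45–22:30.
Elena → UTC: 00:00–01:15, 02:00–03:00, 03:45–04:45, 06:30–06:45.
Liang → UTC: 14:00–15:45, 16:00–17:15, 17:30–18:15, 19:30–23:00.
Wyatt ∩ Elena: (none).
Wyatt ∩ Elena ∩ Liang: (none).
Windows ≥ 60 min: (none).

none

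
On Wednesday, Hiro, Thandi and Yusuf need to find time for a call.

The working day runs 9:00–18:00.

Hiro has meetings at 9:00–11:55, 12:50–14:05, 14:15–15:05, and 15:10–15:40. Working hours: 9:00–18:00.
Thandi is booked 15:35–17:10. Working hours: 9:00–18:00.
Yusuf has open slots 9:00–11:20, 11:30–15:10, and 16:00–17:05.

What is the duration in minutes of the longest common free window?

55 minutes

Hiro free within 09:00–18:00: 11:55–12:50, 14:05–14:15, 15:05–15:10, 15:40–18:00.
Thandi free within 09:00–18:00: 09:00–15:35, 17:10–18:00.
Hiro ∩ Thandi: 11:55–12:50, 14:05–14:15, 15:05–15:10, 17:10–18:00.
Hiro ∩ Thandi ∩ Yusuf: 11:55–12:50, 14:05–14:15, 15:05–15:10.
Common window lengths: 55, 10, 5 min; longest is 55.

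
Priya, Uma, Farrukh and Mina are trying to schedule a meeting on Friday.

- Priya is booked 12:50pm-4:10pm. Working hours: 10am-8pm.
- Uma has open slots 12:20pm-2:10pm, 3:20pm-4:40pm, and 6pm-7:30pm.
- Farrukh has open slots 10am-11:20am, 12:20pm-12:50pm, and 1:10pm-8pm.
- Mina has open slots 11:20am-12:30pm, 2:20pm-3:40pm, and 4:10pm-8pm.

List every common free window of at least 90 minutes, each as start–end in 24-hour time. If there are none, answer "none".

Priya free within 10:00–20:00: 10:00–12:50, 16:10–20:00.
Priya ∩ Uma: 12:20–12:50, 16:10–16:40, 18:00–19:30.
Priya ∩ Uma ∩ Farrukh: 12:20–12:50, 16:10–16:40, 18:00–19:30.
Priya ∩ Uma ∩ Farrukh ∩ Mina: 12:20–12:30, 16:10–16:40, 18:00–19:30.
Windows ≥ 90 min: 18:00–19:30.

18:00–19:30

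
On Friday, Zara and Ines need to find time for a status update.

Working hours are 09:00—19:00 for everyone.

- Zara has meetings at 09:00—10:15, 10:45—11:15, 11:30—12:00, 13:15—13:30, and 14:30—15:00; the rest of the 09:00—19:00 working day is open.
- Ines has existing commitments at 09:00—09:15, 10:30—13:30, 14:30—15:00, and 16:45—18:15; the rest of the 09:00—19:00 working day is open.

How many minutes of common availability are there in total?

Zara free within 09:00–19:00: 10:15–10:45, 11:15–11:30, 12:00–13:15, 13:30–14:30, 15:00–19:00.
Ines free within 09:00–19:00: 09:15–10:30, 13:30–14:30, 15:00–16:45, 18:15–19:00.
Zara ∩ Ines: 10:15–10:30, 13:30–14:30, 15:00–16:45, 18:15–19:00.
Total common minutes: 15 + 60 + 105 + 45 = 225.

225 minutes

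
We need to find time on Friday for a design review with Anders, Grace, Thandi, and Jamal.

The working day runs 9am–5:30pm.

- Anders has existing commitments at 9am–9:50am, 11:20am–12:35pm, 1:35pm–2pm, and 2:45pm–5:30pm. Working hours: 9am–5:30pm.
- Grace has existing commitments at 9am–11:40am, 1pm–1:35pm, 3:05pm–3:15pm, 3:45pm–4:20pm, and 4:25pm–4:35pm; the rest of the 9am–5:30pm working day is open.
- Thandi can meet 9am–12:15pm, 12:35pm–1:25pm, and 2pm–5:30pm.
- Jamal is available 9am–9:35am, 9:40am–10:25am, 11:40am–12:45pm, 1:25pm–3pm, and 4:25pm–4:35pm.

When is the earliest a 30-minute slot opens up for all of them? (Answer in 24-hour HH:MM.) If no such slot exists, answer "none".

14:00

Anders free within 09:00–17:30: 09:50–11:20, 12:35–13:35, 14:00–14:45.
Grace free within 09:00–17:30: 11:40–13:00, 13:35–15:05, 15:15–15:45, 16:20–16:25, 16:35–17:30.
Anders ∩ Grace: 12:35–13:00, 14:00–14:45.
Anders ∩ Grace ∩ Thandi: 12:35–13:00, 14:00–14:45.
Anders ∩ Grace ∩ Thandi ∩ Jamal: 12:35–12:45, 14:00–14:45.
Windows ≥ 30 min: 14:00–14:45.
Earliest such window starts at 14:00.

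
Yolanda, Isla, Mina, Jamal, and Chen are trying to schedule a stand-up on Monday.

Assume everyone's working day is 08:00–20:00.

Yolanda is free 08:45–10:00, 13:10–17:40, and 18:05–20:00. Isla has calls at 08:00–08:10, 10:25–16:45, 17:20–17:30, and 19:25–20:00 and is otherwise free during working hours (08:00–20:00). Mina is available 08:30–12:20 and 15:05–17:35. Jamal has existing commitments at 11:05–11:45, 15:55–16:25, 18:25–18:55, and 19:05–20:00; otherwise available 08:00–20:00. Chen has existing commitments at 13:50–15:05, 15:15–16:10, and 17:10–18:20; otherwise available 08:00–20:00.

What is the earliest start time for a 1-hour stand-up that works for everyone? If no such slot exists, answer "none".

08:45

Isla free within 08:00–20:00: 08:10–10:25, 16:45–17:20, 17:30–19:25.
Jamal free within 08:00–20:00: 08:00–11:05, 11:45–15:55, 16:25–18:25, 18:55–19:05.
Chen free within 08:00–20:00: 08:00–13:50, 15:05–15:15, 16:10–17:10, 18:20–20:00.
Yolanda ∩ Isla: 08:45–10:00, 16:45–17:20, 17:30–17:40, 18:05–19:25.
Yolanda ∩ Isla ∩ Mina: 08:45–10:00, 16:45–17:20, 17:30–17:35.
Yolanda ∩ Isla ∩ Mina ∩ Jamal: 08:45–10:00, 16:45–17:20, 17:30–17:35.
Yolanda ∩ Isla ∩ Mina ∩ Jamal ∩ Chen: 08:45–10:00, 16:45–17:10.
Windows ≥ 60 min: 08:45–10:00.
Earliest such window starts at 08:45.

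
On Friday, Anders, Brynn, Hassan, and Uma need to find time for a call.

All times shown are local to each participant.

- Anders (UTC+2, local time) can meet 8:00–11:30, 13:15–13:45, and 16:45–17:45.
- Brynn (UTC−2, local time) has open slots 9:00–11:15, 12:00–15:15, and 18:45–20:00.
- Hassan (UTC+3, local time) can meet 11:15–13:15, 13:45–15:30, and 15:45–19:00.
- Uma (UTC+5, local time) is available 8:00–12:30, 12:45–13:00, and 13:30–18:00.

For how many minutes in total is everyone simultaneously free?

Anders → UTC: 06:00–09:30, 11:15–11:45, 14:45–15:45.
Brynn → UTC: 11:00–13:15, 14:00–17:15, 20:45–22:00.
Hassan → UTC: 08:15–10:15, 10:45–12:30, 12:45–16:00.
Uma → UTC: 03:00–07:30, 07:45–08:00, 08:30–13:00.
Anders ∩ Brynn: 11:15–11:45, 14:45–15:45.
Anders ∩ Brynn ∩ Hassan: 11:15–11:45, 14:45–15:45.
Anders ∩ Brynn ∩ Hassan ∩ Uma: 11:15–11:45.
Total common minutes: 30.

30 minutes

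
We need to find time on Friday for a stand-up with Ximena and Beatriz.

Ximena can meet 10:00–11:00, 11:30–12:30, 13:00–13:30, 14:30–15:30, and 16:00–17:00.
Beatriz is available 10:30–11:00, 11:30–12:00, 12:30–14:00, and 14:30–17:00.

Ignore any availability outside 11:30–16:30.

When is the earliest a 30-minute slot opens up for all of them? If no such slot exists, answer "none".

Ximena ∩ Beatriz: 10:30–11:00, 11:30–12:00, 13:00–13:30, 14:30–15:30, 16:00–17:00.
Restricted to 11:30–16:30: 11:30–12:00, 13:00–13:30, 14:30–15:30, 16:00–16:30.
Windows ≥ 30 min: 11:30–12:00, 13:00–13:30, 14:30–15:30, 16:00–16:30.
Earliest such window starts at 11:30.

11:30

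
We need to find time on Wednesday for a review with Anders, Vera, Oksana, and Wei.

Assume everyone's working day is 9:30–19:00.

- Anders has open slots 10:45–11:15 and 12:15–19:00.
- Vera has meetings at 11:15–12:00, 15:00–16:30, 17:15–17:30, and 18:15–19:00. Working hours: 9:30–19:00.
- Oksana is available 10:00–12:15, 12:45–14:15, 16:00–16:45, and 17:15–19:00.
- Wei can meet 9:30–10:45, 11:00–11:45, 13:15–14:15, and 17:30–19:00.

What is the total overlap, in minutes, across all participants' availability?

Vera free within 09:30–19:00: 09:30–11:15, 12:00–15:00, 16:30–17:15, 17:30–18:15.
Anders ∩ Vera: 10:45–11:15, 12:15–15:00, 16:30–17:15, 17:30–18:15.
Anders ∩ Vera ∩ Oksana: 10:45–11:15, 12:45–14:15, 16:30–16:45, 17:30–18:15.
Anders ∩ Vera ∩ Oksana ∩ Wei: 11:00–11:15, 13:15–14:15, 17:30–18:15.
Total common minutes: 15 + 60 + 45 = 120.

120 minutes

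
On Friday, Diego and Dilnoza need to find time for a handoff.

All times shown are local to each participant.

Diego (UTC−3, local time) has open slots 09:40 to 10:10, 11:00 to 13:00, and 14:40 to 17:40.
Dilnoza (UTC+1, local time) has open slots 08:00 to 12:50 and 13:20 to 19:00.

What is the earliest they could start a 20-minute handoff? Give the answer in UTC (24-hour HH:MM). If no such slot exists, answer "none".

Diego → UTC: 12:40–13:10, 14:00–16:00, 17:40–20:40.
Dilnoza → UTC: 07:00–11:50, 12:20–18:00.
Diego ∩ Dilnoza: 12:40–13:10, 14:00–16:00, 17:40–18:00.
Windows ≥ 20 min: 12:40–13:10, 14:00–16:00, 17:40–18:00.
Earliest such window starts at 12:40.

12:40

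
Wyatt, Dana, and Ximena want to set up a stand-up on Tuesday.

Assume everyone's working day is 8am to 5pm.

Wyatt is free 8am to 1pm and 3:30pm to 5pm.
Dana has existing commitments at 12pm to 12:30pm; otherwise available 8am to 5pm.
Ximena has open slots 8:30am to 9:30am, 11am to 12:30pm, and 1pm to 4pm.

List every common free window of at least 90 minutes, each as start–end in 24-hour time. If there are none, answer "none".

none

Dana free within 08:00–17:00: 08:00–12:00, 12:30–17:00.
Wyatt ∩ Dana: 08:00–12:00, 12:30–13:00, 15:30–17:00.
Wyatt ∩ Dana ∩ Ximena: 08:30–09:30, 11:00–12:00, 15:30–16:00.
Windows ≥ 90 min: (none).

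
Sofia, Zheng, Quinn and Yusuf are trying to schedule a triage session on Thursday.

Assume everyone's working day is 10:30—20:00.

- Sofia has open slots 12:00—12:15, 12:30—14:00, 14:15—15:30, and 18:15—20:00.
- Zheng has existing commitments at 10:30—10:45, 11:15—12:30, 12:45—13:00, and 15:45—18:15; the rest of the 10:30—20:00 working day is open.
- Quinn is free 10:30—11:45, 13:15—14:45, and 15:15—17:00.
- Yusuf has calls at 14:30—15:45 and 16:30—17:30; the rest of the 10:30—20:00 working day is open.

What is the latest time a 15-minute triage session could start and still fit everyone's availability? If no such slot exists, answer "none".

Zheng free within 10:30–20:00: 10:45–11:15, 12:30–12:45, 13:00–15:45, 18:15–20:00.
Yusuf free within 10:30–20:00: 10:30–14:30, 15:45–16:30, 17:30–20:00.
Sofia ∩ Zheng: 12:30–12:45, 13:00–14:00, 14:15–15:30, 18:15–20:00.
Sofia ∩ Zheng ∩ Quinn: 13:15–14:00, 14:15–14:45, 15:15–15:30.
Sofia ∩ Zheng ∩ Quinn ∩ Yusuf: 13:15–14:00, 14:15–14:30.
Windows ≥ 15 min: 13:15–14:00, 14:15–14:30.
Latest start in the last window 14:15–14:30 is 14:30 − 15 min = 14:15.

14:15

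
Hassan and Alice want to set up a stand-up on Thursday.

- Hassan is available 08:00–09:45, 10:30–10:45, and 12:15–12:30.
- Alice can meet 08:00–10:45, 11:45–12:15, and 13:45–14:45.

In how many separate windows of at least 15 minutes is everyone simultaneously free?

2

Hassan ∩ Alice: 08:00–09:45, 10:30–10:45.
Windows ≥ 15 min: 08:00–09:45, 10:30–10:45.
That's 2 windows.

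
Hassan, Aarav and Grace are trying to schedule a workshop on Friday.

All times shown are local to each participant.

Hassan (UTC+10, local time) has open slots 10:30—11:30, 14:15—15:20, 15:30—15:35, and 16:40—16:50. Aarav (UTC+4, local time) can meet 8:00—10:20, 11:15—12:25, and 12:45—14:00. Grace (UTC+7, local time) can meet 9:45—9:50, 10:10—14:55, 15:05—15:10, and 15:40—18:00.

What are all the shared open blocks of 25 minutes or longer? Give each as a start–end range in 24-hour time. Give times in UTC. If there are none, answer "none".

Hassan → UTC: 00:30–01:30, 04:15–05:20, 05:30–05:35, 06:40–06:50.
Aarav → UTC: 04:00–06:20, 07:15–08:25, 08:45–10:00.
Grace → UTC: 02:45–02:50, 03:10–07:55, 08:05–08:10, 08:40–11:00.
Hassan ∩ Aarav: 04:15–05:20, 05:30–05:35.
Hassan ∩ Aarav ∩ Grace: 04:15–05:20, 05:30–05:35.
Windows ≥ 25 min: 04:15–05:20.

04:15–05:20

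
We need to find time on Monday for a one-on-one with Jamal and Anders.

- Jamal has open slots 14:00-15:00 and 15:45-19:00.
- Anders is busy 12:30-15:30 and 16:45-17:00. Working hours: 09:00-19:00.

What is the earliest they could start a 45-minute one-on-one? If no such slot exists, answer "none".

Anders free within 09:00–19:00: 09:00–12:30, 15:30–16:45, 17:00–19:00.
Jamal ∩ Anders: 15:45–16:45, 17:00–19:00.
Windows ≥ 45 min: 15:45–16:45, 17:00–19:00.
Earliest such window starts at 15:45.

15:45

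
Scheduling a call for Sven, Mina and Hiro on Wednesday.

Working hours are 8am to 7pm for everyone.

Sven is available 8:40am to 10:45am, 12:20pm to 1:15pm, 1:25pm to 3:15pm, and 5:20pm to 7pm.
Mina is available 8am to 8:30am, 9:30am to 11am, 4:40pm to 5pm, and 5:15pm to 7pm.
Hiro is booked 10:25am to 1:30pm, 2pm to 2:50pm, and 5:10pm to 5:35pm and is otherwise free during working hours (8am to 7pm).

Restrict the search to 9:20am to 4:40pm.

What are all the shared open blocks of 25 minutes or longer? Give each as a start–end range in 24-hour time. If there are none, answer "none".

09:30–10:25

Hiro free within 08:00–19:00: 08:00–10:25, 13:30–14:00, 14:50–17:10, 17:35–19:00.
Sven ∩ Mina: 09:30–10:45, 17:20–19:00.
Sven ∩ Mina ∩ Hiro: 09:30–10:25, 17:35–19:00.
Restricted to 09:20–16:40: 09:30–10:25.
Windows ≥ 25 min: 09:30–10:25.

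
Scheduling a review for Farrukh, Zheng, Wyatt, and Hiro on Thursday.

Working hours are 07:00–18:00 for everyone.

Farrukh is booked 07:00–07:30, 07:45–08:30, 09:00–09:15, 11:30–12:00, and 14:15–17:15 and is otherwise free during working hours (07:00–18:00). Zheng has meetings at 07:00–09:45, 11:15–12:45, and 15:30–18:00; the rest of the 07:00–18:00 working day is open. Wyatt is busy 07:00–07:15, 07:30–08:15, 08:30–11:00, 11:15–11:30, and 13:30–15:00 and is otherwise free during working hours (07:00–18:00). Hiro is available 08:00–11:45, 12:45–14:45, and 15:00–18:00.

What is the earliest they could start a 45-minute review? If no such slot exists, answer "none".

12:45

Farrukh free within 07:00–18:00: 07:30–07:45, 08:30–09:00, 09:15–11:30, 12:00–14:15, 17:15–18:00.
Zheng free within 07:00–18:00: 09:45–11:15, 12:45–15:30.
Wyatt free within 07:00–18:00: 07:15–07:30, 08:15–08:30, 11:00–11:15, 11:30–13:30, 15:00–18:00.
Farrukh ∩ Zheng: 09:45–11:15, 12:45–14:15.
Farrukh ∩ Zheng ∩ Wyatt: 11:00–11:15, 12:45–13:30.
Farrukh ∩ Zheng ∩ Wyatt ∩ Hiro: 11:00–11:15, 12:45–13:30.
Windows ≥ 45 min: 12:45–13:30.
Earliest such window starts at 12:45.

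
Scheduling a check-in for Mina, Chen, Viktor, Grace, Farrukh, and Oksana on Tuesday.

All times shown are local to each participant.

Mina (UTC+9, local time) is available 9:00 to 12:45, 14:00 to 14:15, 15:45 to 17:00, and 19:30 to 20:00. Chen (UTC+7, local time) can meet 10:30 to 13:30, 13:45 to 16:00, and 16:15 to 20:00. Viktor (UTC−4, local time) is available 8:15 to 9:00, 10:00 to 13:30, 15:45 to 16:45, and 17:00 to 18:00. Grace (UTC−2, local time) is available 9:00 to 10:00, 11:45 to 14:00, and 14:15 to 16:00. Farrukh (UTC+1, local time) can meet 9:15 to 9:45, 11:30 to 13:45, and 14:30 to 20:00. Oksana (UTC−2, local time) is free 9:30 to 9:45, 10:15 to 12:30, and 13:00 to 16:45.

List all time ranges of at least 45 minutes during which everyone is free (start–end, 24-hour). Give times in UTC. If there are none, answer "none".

none

Mina → UTC: 00:00–03:45, 05:00–05:15, 06:45–08:00, 10:30–11:00.
Chen → UTC: 03:30–06:30, 06:45–09:00, 09:15–13:00.
Viktor → UTC: 12:15–13:00, 14:00–17:30, 19:45–20:45, 21:00–22:00.
Grace → UTC: 11:00–12:00, 13:45–16:00, 16:15–18:00.
Farrukh → UTC: 08:15–08:45, 10:30–12:45, 13:30–19:00.
Oksana → UTC: 11:30–11:45, 12:15–14:30, 15:00–18:45.
Mina ∩ Chen: 03:30–03:45, 05:00–05:15, 06:45–08:00, 10:30–11:00.
Mina ∩ Chen ∩ Viktor: (none).
Mina ∩ Chen ∩ Viktor ∩ Grace: (none).
Mina ∩ Chen ∩ Viktor ∩ Grace ∩ Farrukh: (none).
Mina ∩ Chen ∩ Viktor ∩ Grace ∩ Farrukh ∩ Oksana: (none).
Windows ≥ 45 min: (none).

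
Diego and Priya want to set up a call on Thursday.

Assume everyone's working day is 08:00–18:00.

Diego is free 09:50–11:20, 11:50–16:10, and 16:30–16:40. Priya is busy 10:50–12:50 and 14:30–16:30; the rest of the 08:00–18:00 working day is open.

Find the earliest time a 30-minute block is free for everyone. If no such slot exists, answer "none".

Priya free within 08:00–18:00: 08:00–10:50, 12:50–14:30, 16:30–18:00.
Diego ∩ Priya: 09:50–10:50, 12:50–14:30, 16:30–16:40.
Windows ≥ 30 min: 09:50–10:50, 12:50–14:30.
Earliest such window starts at 09:50.

09:50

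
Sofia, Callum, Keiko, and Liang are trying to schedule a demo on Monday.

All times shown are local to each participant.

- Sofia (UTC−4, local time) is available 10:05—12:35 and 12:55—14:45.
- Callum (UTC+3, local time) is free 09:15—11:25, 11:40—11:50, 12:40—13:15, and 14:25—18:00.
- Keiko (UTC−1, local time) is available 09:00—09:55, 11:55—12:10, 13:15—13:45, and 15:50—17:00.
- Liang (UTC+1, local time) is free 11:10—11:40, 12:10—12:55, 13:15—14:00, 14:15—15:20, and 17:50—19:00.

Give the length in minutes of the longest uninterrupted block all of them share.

Sofia → UTC: 14:05–16:35, 16:55–18:45.
Callum → UTC: 06:15–08:25, 08:40–08:50, 09:40–10:15, 11:25–15:00.
Keiko → UTC: 10:00–10:55, 12:55–13:10, 14:15–14:45, 16:50–18:00.
Liang → UTC: 10:10–10:40, 11:10–11:55, 12:15–13:00, 13:15–14:20, 16:50–18:00.
Sofia ∩ Callum: 14:05–15:00.
Sofia ∩ Callum ∩ Keiko: 14:15–14:45.
Sofia ∩ Callum ∩ Keiko ∩ Liang: 14:15–14:20.
Single common window of 5 minutes.

5 minutes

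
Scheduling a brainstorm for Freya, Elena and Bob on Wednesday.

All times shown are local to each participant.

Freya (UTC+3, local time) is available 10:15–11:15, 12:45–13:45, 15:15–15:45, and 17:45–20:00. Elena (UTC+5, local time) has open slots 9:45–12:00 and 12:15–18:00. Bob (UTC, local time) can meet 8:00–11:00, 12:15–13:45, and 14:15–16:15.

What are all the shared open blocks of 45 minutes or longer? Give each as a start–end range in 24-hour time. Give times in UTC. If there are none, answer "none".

09:45–10:45

Freya → UTC: 07:15–08:15, 09:45–10:45, 12:15–12:45, 14:45–17:00.
Elena → UTC: 04:45–07:00, 07:15–13:00.
Bob → UTC: 08:00–11:00, 12:15–13:45, 14:15–16:15.
Freya ∩ Elena: 07:15–08:15, 09:45–10:45, 12:15–12:45.
Freya ∩ Elena ∩ Bob: 08:00–08:15, 09:45–10:45, 12:15–12:45.
Windows ≥ 45 min: 09:45–10:45.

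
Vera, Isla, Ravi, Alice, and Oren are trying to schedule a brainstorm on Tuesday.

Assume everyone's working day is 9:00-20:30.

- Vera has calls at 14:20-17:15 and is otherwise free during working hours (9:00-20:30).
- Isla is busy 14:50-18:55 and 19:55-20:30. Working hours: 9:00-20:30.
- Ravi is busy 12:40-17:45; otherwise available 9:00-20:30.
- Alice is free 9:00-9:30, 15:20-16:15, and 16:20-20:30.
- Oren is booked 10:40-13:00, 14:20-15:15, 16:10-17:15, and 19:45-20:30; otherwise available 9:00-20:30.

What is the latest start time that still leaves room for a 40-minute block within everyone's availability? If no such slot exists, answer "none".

19:05

Vera free within 09:00–20:30: 09:00–14:20, 17:15–20:30.
Isla free within 09:00–20:30: 09:00–14:50, 18:55–19:55.
Ravi free within 09:00–20:30: 09:00–12:40, 17:45–20:30.
Oren free within 09:00–20:30: 09:00–10:40, 13:00–14:20, 15:15–16:10, 17:15–19:45.
Vera ∩ Isla: 09:00–14:20, 18:55–19:55.
Vera ∩ Isla ∩ Ravi: 09:00–12:40, 18:55–19:55.
Vera ∩ Isla ∩ Ravi ∩ Alice: 09:00–09:30, 18:55–19:55.
Vera ∩ Isla ∩ Ravi ∩ Alice ∩ Oren: 09:00–09:30, 18:55–19:45.
Windows ≥ 40 min: 18:55–19:45.
Latest start in the last window 18:55–19:45 is 19:45 − 40 min = 19:05.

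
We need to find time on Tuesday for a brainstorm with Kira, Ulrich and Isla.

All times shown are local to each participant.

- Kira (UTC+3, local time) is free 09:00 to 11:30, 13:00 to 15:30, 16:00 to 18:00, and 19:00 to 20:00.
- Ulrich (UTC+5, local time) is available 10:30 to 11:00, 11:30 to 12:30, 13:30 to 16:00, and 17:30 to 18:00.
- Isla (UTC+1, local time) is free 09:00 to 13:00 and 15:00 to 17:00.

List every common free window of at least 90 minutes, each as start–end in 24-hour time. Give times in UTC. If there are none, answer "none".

Kira → UTC: 06:00–08:30, 10:00–12:30, 13:00–15:00, 16:00–17:00.
Ulrich → UTC: 05:30–06:00, 06:30–07:30, 08:30–11:00, 12:30–13:00.
Isla → UTC: 08:00–12:00, 14:00–16:00.
Kira ∩ Ulrich: 06:30–07:30, 10:00–11:00.
Kira ∩ Ulrich ∩ Isla: 10:00–11:00.
Windows ≥ 90 min: (none).

none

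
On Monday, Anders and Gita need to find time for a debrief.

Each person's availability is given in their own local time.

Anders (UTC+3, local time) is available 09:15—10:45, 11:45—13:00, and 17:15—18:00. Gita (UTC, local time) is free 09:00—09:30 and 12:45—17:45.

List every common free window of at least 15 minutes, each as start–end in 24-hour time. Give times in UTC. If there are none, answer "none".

Anders → UTC: 06:15–07:45, 08:45–10:00, 14:15–15:00.
Gita → UTC: 09:00–09:30, 12:45–17:45.
Anders ∩ Gita: 09:00–09:30, 14:15–15:00.
Windows ≥ 15 min: 09:00–09:30, 14:15–15:00.

09:00–09:30, 14:15–15:00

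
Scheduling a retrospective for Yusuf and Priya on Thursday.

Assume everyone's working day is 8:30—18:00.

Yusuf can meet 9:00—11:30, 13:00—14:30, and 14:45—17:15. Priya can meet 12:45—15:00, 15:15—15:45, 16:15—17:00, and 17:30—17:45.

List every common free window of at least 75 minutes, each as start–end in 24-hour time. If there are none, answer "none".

Yusuf ∩ Priya: 13:00–14:30, 14:45–15:00, 15:15–15:45, 16:15–17:00.
Windows ≥ 75 min: 13:00–14:30.

13:00–14:30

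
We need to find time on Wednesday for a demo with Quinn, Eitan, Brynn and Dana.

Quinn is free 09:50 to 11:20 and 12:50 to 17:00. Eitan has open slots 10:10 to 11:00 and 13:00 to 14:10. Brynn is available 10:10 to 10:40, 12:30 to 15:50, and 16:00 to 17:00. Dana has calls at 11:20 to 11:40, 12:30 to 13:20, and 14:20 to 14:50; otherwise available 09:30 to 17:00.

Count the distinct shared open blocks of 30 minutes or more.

2

Dana free within 09:30–17:00: 09:30–11:20, 11:40–12:30, 13:20–14:20, 14:50–17:00.
Quinn ∩ Eitan: 10:10–11:00, 13:00–14:10.
Quinn ∩ Eitan ∩ Brynn: 10:10–10:40, 13:00–14:10.
Quinn ∩ Eitan ∩ Brynn ∩ Dana: 10:10–10:40, 13:20–14:10.
Windows ≥ 30 min: 10:10–10:40, 13:20–14:10.
That's 2 windows.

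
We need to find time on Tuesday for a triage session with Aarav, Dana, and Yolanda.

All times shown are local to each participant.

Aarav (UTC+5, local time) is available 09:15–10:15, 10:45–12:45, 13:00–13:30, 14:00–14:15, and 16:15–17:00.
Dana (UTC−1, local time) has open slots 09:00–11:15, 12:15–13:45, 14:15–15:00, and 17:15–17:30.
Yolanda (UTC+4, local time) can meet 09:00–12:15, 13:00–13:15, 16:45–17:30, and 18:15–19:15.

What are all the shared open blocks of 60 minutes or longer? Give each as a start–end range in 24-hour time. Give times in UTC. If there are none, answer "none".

Aarav → UTC: 04:15–05:15, 05:45–07:45, 08:00–08:30, 09:00–09:15, 11:15–12:00.
Dana → UTC: 10:00–12:15, 13:15–14:45, 15:15–16:00, 18:15–18:30.
Yolanda → UTC: 05:00–08:15, 09:00–09:15, 12:45–13:30, 14:15–15:15.
Aarav ∩ Dana: 11:15–12:00.
Aarav ∩ Dana ∩ Yolanda: (none).
Windows ≥ 60 min: (none).

none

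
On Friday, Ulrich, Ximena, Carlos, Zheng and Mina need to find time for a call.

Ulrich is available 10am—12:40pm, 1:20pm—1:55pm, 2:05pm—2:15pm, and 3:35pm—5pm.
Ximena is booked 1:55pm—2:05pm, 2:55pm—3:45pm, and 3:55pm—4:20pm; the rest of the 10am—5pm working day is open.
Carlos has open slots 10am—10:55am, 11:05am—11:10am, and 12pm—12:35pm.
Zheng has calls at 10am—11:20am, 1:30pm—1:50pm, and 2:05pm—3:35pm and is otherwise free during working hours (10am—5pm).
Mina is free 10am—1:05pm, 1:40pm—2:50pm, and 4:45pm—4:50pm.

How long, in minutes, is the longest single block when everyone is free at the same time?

35 minutes

Ximena free within 10:00–17:00: 10:00–13:55, 14:05–14:55, 15:45–15:55, 16:20–17:00.
Zheng free within 10:00–17:00: 11:20–13:30, 13:50–14:05, 15:35–17:00.
Ulrich ∩ Ximena: 10:00–12:40, 13:20–13:55, 14:05–14:15, 15:45–15:55, 16:20–17:00.
Ulrich ∩ Ximena ∩ Carlos: 10:00–10:55, 11:05–11:10, 12:00–12:35.
Ulrich ∩ Ximena ∩ Carlos ∩ Zheng: 12:00–12:35.
Ulrich ∩ Ximena ∩ Carlos ∩ Zheng ∩ Mina: 12:00–12:35.
Single common window of 35 minutes.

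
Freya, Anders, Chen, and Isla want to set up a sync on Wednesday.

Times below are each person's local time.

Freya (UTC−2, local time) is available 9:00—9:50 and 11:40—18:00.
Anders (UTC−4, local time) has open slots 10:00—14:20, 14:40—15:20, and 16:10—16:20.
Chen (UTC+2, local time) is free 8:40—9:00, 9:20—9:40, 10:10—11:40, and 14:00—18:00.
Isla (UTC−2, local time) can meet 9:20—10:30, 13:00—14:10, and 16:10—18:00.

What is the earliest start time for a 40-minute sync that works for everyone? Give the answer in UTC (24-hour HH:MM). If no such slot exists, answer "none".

Freya → UTC: 11:00–11:50, 13:40–20:00.
Anders → UTC: 14:00–18:20, 18:40–19:20, 20:10–20:20.
Chen → UTC: 06:40–07:00, 07:20–07:40, 08:10–09:40, 12:00–16:00.
Isla → UTC: 11:20–12:30, 15:00–16:10, 18:10–20:00.
Freya ∩ Anders: 14:00–18:20, 18:40–19:20.
Freya ∩ Anders ∩ Chen: 14:00–16:00.
Freya ∩ Anders ∩ Chen ∩ Isla: 15:00–16:00.
Windows ≥ 40 min: 15:00–16:00.
Earliest such window starts at 15:00.

15:00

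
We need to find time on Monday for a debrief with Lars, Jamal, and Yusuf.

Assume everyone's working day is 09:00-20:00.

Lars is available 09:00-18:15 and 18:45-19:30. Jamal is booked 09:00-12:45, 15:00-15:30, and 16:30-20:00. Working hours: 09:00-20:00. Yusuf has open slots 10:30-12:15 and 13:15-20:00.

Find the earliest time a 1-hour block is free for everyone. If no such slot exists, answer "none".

Jamal free within 09:00–20:00: 12:45–15:00, 15:30–16:30.
Lars ∩ Jamal: 12:45–15:00, 15:30–16:30.
Lars ∩ Jamal ∩ Yusuf: 13:15–15:00, 15:30–16:30.
Windows ≥ 60 min: 13:15–15:00, 15:30–16:30.
Earliest such window starts at 13:15.

13:15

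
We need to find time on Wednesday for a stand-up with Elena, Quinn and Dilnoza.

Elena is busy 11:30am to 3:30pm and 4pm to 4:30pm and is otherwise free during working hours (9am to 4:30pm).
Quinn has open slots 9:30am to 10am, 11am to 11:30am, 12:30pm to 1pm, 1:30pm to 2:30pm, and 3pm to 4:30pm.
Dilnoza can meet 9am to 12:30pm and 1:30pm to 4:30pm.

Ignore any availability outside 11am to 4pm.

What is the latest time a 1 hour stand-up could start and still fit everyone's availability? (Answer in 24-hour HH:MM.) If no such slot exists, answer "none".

none

Elena free within 09:00–16:30: 09:00–11:30, 15:30–16:00.
Elena ∩ Quinn: 09:30–10:00, 11:00–11:30, 15:30–16:00.
Elena ∩ Quinn ∩ Dilnoza: 09:30–10:00, 11:00–11:30, 15:30–16:00.
Restricted to 11:00–16:00: 11:00–11:30, 15:30–16:00.
Windows ≥ 60 min: (none).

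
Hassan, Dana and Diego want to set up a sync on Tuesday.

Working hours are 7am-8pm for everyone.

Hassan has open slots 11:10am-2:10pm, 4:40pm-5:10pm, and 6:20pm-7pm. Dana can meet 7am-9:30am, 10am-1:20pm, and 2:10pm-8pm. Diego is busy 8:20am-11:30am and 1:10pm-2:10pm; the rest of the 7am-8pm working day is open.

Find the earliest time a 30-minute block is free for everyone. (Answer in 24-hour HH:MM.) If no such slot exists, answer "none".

11:30

Diego free within 07:00–20:00: 07:00–08:20, 11:30–13:10, 14:10–20:00.
Hassan ∩ Dana: 11:10–13:20, 16:40–17:10, 18:20–19:00.
Hassan ∩ Dana ∩ Diego: 11:30–13:10, 16:40–17:10, 18:20–19:00.
Windows ≥ 30 min: 11:30–13:10, 16:40–17:10, 18:20–19:00.
Earliest such window starts at 11:30.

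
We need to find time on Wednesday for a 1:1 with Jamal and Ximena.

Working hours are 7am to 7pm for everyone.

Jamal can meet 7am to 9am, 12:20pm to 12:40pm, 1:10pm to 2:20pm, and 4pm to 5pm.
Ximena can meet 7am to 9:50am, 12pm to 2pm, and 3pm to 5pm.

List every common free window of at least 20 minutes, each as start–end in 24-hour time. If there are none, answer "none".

Jamal ∩ Ximena: 07:00–09:00, 12:20–12:40, 13:10–14:00, 16:00–17:00.
Windows ≥ 20 min: 07:00–09:00, 12:20–12:40, 13:10–14:00, 16:00–17:00.

07:00–09:00, 12:20–12:40, 13:10–14:00, 16:00–17:00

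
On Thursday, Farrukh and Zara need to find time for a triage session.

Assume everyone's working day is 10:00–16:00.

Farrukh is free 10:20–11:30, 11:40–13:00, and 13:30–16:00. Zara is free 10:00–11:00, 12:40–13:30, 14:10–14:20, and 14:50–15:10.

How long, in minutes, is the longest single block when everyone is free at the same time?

Farrukh ∩ Zara: 10:20–11:00, 12:40–13:00, 14:10–14:20, 14:50–15:10.
Common window lengths: 40, 20, 10, 20 min; longest is 40.

40 minutes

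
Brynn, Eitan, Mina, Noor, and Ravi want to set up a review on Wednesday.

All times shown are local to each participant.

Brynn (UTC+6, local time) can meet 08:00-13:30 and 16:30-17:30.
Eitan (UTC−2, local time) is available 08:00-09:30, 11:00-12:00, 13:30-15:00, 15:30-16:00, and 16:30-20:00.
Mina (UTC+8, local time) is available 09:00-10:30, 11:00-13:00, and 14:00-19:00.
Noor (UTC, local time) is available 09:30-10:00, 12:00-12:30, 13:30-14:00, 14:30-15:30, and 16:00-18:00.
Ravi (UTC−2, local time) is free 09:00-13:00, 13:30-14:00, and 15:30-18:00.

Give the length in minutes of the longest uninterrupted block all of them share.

0 minutes

Brynn → UTC: 02:00–07:30, 10:30–11:30.
Eitan → UTC: 10:00–11:30, 13:00–14:00, 15:30–17:00, 17:30–18:00, 18:30–22:00.
Mina → UTC: 01:00–02:30, 03:00–05:00, 06:00–11:00.
Noor → UTC: 09:30–10:00, 12:00–12:30, 13:30–14:00, 14:30–15:30, 16:00–18:00.
Ravi → UTC: 11:00–15:00, 15:30–16:00, 17:30–20:00.
Brynn ∩ Eitan: 10:30–11:30.
Brynn ∩ Eitan ∩ Mina: 10:30–11:00.
Brynn ∩ Eitan ∩ Mina ∩ Noor: (none).
Brynn ∩ Eitan ∩ Mina ∩ Noor ∩ Ravi: (none).
No common window.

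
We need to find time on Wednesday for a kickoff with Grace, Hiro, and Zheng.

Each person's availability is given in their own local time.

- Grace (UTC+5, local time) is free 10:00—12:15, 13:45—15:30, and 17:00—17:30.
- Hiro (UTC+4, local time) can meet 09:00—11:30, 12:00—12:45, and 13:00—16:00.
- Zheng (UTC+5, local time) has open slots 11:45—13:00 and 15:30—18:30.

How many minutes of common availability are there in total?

30 minutes

Grace → UTC: 05:00–07:15, 08:45–10:30, 12:00–12:30.
Hiro → UTC: 05:00–07:30, 08:00–08:45, 09:00–12:00.
Zheng → UTC: 06:45–08:00, 10:30–13:30.
Grace ∩ Hiro: 05:00–07:15, 09:00–10:30.
Grace ∩ Hiro ∩ Zheng: 06:45–07:15.
Total common minutes: 30.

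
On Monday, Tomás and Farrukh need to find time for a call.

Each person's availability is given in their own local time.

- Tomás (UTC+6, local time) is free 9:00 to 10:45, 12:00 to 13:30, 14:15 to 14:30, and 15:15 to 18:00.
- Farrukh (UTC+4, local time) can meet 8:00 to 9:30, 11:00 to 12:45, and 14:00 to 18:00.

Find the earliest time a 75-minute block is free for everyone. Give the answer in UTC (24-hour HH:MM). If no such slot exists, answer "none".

10:00

Tomás → UTC: 03:00–04:45, 06:00–07:30, 08:15–08:30, 09:15–12:00.
Farrukh → UTC: 04:00–05:30, 07:00–08:45, 10:00–14:00.
Tomás ∩ Farrukh: 04:00–04:45, 07:00–07:30, 08:15–08:30, 10:00–12:00.
Windows ≥ 75 min: 10:00–12:00.
Earliest such window starts at 10:00.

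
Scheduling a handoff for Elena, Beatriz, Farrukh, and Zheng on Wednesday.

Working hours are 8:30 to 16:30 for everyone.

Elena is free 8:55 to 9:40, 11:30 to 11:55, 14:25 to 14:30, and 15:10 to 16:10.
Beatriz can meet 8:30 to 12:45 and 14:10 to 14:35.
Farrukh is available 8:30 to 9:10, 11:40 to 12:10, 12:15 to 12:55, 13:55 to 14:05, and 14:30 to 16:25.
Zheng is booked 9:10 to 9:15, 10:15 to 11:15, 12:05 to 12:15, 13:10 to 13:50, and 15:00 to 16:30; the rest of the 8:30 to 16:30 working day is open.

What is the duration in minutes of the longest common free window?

Zheng free within 08:30–16:30: 08:30–09:10, 09:15–10:15, 11:15–12:05, 12:15–13:10, 13:50–15:00.
Elena ∩ Beatriz: 08:55–09:40, 11:30–11:55, 14:25–14:30.
Elena ∩ Beatriz ∩ Farrukh: 08:55–09:10, 11:40–11:55.
Elena ∩ Beatriz ∩ Farrukh ∩ Zheng: 08:55–09:10, 11:40–11:55.
Common window lengths: 15, 15 min; longest is 15.

15 minutes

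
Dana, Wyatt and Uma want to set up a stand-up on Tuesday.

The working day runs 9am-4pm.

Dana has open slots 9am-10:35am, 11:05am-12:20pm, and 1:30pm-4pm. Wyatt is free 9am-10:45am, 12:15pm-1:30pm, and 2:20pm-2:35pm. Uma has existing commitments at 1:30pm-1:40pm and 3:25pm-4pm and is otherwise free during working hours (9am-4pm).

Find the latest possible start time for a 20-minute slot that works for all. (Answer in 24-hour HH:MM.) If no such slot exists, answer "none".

Uma free within 09:00–16:00: 09:00–13:30, 13:40–15:25.
Dana ∩ Wyatt: 09:00–10:35, 12:15–12:20, 14:20–14:35.
Dana ∩ Wyatt ∩ Uma: 09:00–10:35, 12:15–12:20, 14:20–14:35.
Windows ≥ 20 min: 09:00–10:35.
Latest start in the last window 09:00–10:35 is 10:35 − 20 min = 10:15.

10:15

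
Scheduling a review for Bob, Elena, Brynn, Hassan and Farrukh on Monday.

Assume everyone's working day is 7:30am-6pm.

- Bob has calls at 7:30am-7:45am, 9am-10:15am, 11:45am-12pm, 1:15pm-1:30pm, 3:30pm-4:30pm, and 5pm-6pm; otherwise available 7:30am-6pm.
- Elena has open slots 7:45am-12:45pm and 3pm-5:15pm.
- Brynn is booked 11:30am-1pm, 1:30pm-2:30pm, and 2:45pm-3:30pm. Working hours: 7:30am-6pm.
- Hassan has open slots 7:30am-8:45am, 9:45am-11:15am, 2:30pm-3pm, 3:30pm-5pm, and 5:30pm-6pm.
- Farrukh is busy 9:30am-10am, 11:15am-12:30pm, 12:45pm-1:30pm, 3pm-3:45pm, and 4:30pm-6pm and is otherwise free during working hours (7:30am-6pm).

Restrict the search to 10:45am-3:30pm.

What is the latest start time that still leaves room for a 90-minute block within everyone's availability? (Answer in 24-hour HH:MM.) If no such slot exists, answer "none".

Bob free within 07:30–18:00: 07:45–09:00, 10:15–11:45, 12:00–13:15, 13:30–15:30, 16:30–17:00.
Brynn free within 07:30–18:00: 07:30–11:30, 13:00–13:30, 14:30–14:45, 15:30–18:00.
Farrukh free within 07:30–18:00: 07:30–09:30, 10:00–11:15, 12:30–12:45, 13:30–15:00, 15:45–16:30.
Bob ∩ Elena: 07:45–09:00, 10:15–11:45, 12:00–12:45, 15:00–15:30, 16:30–17:00.
Bob ∩ Elena ∩ Brynn: 07:45–09:00, 10:15–11:30, 16:30–17:00.
Bob ∩ Elena ∩ Brynn ∩ Hassan: 07:45–08:45, 10:15–11:15, 16:30–17:00.
Bob ∩ Elena ∩ Brynn ∩ Hassan ∩ Farrukh: 07:45–08:45, 10:15–11:15.
Restricted to 10:45–15:30: 10:45–11:15.
Windows ≥ 90 min: (none).

none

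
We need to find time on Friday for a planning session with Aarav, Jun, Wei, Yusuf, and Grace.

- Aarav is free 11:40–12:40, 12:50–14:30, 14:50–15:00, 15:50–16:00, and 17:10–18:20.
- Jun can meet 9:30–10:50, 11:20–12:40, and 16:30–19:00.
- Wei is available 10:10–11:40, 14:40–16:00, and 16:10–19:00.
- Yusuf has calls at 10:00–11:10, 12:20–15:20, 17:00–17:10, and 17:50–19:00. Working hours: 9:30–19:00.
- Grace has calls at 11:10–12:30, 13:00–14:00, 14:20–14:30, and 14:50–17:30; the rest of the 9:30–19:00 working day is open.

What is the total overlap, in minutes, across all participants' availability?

20 minutes

Yusuf free within 09:30–19:00: 09:30–10:00, 11:10–12:20, 15:20–17:00, 17:10–17:50.
Grace free within 09:30–19:00: 09:30–11:10, 12:30–13:00, 14:00–14:20, 14:30–14:50, 17:30–19:00.
Aarav ∩ Jun: 11:40–12:40, 17:10–18:20.
Aarav ∩ Jun ∩ Wei: 17:10–18:20.
Aarav ∩ Jun ∩ Wei ∩ Yusuf: 17:10–17:50.
Aarav ∩ Jun ∩ Wei ∩ Yusuf ∩ Grace: 17:30–17:50.
Total common minutes: 20.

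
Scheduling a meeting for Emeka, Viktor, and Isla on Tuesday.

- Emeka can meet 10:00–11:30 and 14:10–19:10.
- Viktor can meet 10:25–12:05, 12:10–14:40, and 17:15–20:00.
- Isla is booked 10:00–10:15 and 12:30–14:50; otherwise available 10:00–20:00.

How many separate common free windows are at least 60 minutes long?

2

Isla free within 10:00–20:00: 10:15–12:30, 14:50–20:00.
Emeka ∩ Viktor: 10:25–11:30, 14:10–14:40, 17:15–19:10.
Emeka ∩ Viktor ∩ Isla: 10:25–11:30, 17:15–19:10.
Windows ≥ 60 min: 10:25–11:30, 17:15–19:10.
That's 2 windows.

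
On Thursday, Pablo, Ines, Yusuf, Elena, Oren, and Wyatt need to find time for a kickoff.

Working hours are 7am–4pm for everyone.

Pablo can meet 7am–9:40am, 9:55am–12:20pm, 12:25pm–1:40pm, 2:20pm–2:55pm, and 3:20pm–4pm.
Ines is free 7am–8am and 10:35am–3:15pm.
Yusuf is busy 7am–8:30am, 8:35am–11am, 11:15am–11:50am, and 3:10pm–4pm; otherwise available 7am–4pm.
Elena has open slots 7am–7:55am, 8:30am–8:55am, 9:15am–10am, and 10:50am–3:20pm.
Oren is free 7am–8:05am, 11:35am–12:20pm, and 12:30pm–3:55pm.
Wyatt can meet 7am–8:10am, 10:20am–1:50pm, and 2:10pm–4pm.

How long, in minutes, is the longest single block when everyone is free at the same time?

Yusuf free within 07:00–16:00: 08:30–08:35, 11:00–11:15, 11:50–15:10.
Pablo ∩ Ines: 07:00–08:00, 10:35–12:20, 12:25–13:40, 14:20–14:55.
Pablo ∩ Ines ∩ Yusuf: 11:00–11:15, 11:50–12:20, 12:25–13:40, 14:20–14:55.
Pablo ∩ Ines ∩ Yusuf ∩ Elena: 11:00–11:15, 11:50–12:20, 12:25–13:40, 14:20–14:55.
Pablo ∩ Ines ∩ Yusuf ∩ Elena ∩ Oren: 11:50–12:20, 12:30–13:40, 14:20–14:55.
Pablo ∩ Ines ∩ Yusuf ∩ Elena ∩ Oren ∩ Wyatt: 11:50–12:20, 12:30–13:40, 14:20–14:55.
Common window lengths: 30, 70, 35 min; longest is 70.

70 minutes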